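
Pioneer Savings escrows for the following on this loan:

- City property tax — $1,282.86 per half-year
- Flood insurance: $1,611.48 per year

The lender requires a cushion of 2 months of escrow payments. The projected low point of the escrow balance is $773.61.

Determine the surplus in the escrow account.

$77.41

City property tax — $1,282.86 × 2 = $2,565.72
Flood insurance — $1,611.48
Total per year = $2,565.72 + $1,611.48 = $4,177.20
Monthly escrow = $4,177.20 / 12 = $348.10
Required reserve = 2 × $348.10 = $696.20
Surplus = $773.61 − $696.20 = $77.41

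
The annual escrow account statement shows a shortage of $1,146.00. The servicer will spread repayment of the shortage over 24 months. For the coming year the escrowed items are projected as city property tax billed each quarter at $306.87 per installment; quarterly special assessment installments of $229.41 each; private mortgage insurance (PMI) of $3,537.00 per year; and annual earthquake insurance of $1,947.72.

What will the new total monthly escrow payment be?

City property tax — $306.87 × 4 = $1,227.48 per year
Special assessment — $229.41 × 4 = $917.64 per year
Private mortgage insurance (PMI) — $3,537.00 per year
Earthquake insurance — $1,947.72 per year
Total per year = $7,629.84
Base monthly escrow = $7,629.84 / 12 = $635.82
Shortage spread = $1,146.00 / 24 = $47.75/mo
New monthly escrow = $635.82 + $47.75 = $683.57

$683.57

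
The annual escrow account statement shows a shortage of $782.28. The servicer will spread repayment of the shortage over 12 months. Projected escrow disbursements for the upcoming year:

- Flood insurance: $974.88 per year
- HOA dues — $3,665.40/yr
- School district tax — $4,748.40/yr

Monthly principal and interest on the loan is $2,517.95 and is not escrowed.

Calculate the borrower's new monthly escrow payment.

Flood insurance — $974.88 per year
HOA dues — $3,665.40 per year
School district tax — $4,748.40 per year
Yearly total = $974.88 + $3,665.40 + $4,748.40 = $9,388.68
Monthly = $9,388.68 / 12 = $782.39
Shortage spread = $782.28 ÷ 12 = $65.19/mo
Adjusted monthly = $782.39 + $65.19 = $847.58

$847.58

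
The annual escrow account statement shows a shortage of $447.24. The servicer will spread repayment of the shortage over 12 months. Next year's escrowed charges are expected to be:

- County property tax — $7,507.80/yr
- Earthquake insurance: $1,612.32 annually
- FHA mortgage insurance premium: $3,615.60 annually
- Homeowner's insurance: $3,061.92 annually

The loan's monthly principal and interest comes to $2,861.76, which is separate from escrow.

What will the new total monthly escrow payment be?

$1,353.74

County property tax: $7,507.80/yr
Earthquake insurance: $1,612.32/yr
FHA mortgage insurance premium: $3,615.60/yr
Homeowner's insurance: $3,061.92/yr
Annual escrow total = $15,797.64
Per month = $15,797.64 / 12 = $1,316.47
Shortage per month = $447.24 ÷ 12 = $37.27
New monthly escrow = $1,316.47 + $37.27 = $1,353.74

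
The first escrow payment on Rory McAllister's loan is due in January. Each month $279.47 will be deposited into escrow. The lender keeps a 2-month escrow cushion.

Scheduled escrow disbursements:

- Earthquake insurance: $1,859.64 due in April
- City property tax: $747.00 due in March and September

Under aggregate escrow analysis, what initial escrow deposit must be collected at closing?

Cushion = 2 × $279.47 = $558.94
Trial balance (start $0, +$279.47 each month, − disbursements):
  Jan: +$279.47 → $279.47
  Feb: +$279.47 → $558.94
  Mar: +$279.47 − $747.00 → $91.41
  Apr: +$279.47 − $1,859.64 → -$1,488.76
  May: +$279.47 → -$1,209.29
  Jun: +$279.47 → -$929.82
  Jul: +$279.47 → -$650.35
  Aug: +$279.47 → -$370.88
  Sep: +$279.47 − $747.00 → -$838.41
  Oct: +$279.47 → -$558.94
  Nov: +$279.47 → -$279.47
  Dec: +$279.47 → $0.00
Lowest trial balance = -$1,488.76 (Apr)
Initial deposit = cushion − low point = $558.94 − (-$1,488.76) = $2,047.70

$2,047.70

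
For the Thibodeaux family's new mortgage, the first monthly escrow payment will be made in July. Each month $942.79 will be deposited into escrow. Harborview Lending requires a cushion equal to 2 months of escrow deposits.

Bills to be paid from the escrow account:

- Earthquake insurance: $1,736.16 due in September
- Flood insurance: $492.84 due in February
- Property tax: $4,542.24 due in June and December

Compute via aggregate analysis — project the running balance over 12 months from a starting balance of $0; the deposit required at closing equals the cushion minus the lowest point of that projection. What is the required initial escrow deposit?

Cushion = 2 × $942.79 = $1,885.58
Trial balance (start $0, +$942.79 each month, − disbursements):
  Jul: +$942.79 → $942.79
  Aug: +$942.79 → $1,885.58
  Sep: +$942.79 − $1,736.16 → $1,092.21
  Oct: +$942.79 → $2,035.00
  Nov: +$942.79 → $2,977.79
  Dec: +$942.79 − $4,542.24 → -$621.66
  Jan: +$942.79 → $321.13
  Feb: +$942.79 − $492.84 → $771.08
  Mar: +$942.79 → $1,713.87
  Apr: +$942.79 → $2,656.66
  May: +$942.79 → $3,599.45
  Jun: +$942.79 − $4,542.24 → $0.00
Lowest trial balance = -$621.66 (Dec)
Initial deposit = cushion − low point = $1,885.58 − (-$621.66) = $2,507.24

$2,507.24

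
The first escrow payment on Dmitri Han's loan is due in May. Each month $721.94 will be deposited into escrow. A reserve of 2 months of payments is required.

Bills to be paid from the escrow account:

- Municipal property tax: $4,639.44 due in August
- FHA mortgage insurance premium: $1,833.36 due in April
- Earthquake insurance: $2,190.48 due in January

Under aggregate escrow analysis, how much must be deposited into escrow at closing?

$3,195.56

Cushion = 2 × $721.94 = $1,443.88
Trial balance (start $0, +$721.94 each month, − disbursements):
  May: +$721.94 → $721.94
  Jun: +$721.94 → $1,443.88
  Jul: +$721.94 → $2,165.82
  Aug: +$721.94 − $4,639.44 → -$1,751.68
  Sep: +$721.94 → -$1,029.74
  Oct: +$721.94 → -$307.80
  Nov: +$721.94 → $414.14
  Dec: +$721.94 → $1,136.08
  Jan: +$721.94 − $2,190.48 → -$332.46
  Feb: +$721.94 → $389.48
  Mar: +$721.94 → $1,111.42
  Apr: +$721.94 − $1,833.36 → $0.00
Lowest trial balance = -$1,751.68 (Aug)
Initial deposit = cushion − low point = $1,443.88 − (-$1,751.68) = $3,195.56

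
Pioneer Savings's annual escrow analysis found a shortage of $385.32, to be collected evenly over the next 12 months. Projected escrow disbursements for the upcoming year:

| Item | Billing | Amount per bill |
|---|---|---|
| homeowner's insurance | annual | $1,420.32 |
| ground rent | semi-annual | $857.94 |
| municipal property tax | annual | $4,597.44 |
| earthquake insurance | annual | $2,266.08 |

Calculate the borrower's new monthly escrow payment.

$865.42

Homeowner's insurance: $1,420.32
Ground rent: $857.94 × 2 = $1,715.88
Municipal property tax: $4,597.44
Earthquake insurance: $2,266.08
Combined annual = $1,420.32 + $1,715.88 + $4,597.44 + $2,266.08 = $9,999.72
Base monthly escrow = $9,999.72 / 12 = $833.31
Shortage per month = $385.32 ÷ 12 = $32.11
New monthly escrow = $833.31 + $32.11 = $865.42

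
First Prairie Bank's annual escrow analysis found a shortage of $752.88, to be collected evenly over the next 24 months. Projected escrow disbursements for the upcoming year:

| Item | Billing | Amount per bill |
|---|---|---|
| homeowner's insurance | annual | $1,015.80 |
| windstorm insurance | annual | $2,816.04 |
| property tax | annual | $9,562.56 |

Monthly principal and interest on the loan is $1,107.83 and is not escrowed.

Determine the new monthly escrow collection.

Homeowner's insurance — $1,015.80 annually
Windstorm insurance — $2,816.04 annually
Property tax — $9,562.56 annually
Total annual escrow = $1,015.80 + $2,816.04 + $9,562.56 = $13,394.40
Monthly = $13,394.40 ÷ 12 = $1,116.20
Shortage per month = $752.88 ÷ 24 = $31.37
New monthly escrow = $1,116.20 + $31.37 = $1,147.57

$1,147.57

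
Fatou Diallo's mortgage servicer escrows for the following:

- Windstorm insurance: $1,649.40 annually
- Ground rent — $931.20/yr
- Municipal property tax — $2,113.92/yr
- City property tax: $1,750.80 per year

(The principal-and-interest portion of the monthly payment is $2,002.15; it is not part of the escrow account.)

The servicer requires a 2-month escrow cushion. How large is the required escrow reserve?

Windstorm insurance: $1,649.40 annually
Ground rent: $931.20 annually
Municipal property tax: $2,113.92 annually
City property tax: $1,750.80 annually
Total per year = $1,649.40 + $931.20 + $2,113.92 + $1,750.80 = $6,445.32
Monthly = $6,445.32 / 12 = $537.11
Required cushion = 2 × $537.11 = $1,074.22

$1,074.22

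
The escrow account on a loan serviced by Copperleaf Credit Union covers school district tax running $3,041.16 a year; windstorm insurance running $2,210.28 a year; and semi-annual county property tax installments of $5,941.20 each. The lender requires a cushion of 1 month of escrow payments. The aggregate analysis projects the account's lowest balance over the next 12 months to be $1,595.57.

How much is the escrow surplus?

$167.75

School district tax = $3,041.16 per year
Windstorm insurance = $2,210.28 per year
County property tax = $5,941.20 × 2 = $11,882.40 per year
Yearly total = $3,041.16 + $2,210.28 + $11,882.40 = $17,133.84
Monthly = $17,133.84 / 12 = $1,427.82
Required cushion = 1 × $1,427.82 = $1,427.82
Excess over cushion: $1,595.57 − $1,427.82 = $167.75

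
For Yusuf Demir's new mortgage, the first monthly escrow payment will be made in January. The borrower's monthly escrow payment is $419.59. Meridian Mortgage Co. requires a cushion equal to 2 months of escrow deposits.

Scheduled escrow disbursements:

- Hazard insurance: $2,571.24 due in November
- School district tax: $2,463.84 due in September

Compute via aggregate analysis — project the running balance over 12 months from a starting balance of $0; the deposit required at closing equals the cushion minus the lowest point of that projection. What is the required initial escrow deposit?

Cushion = 2 × $419.59 = $839.18
Trial balance (start $0, +$419.59 each month, − disbursements):
  Jan: +$419.59 → $419.59
  Feb: +$419.59 → $839.18
  Mar: +$419.59 → $1,258.77
  Apr: +$419.59 → $1,678.36
  May: +$419.59 → $2,097.95
  Jun: +$419.59 → $2,517.54
  Jul: +$419.59 → $2,937.13
  Aug: +$419.59 → $3,356.72
  Sep: +$419.59 − $2,463.84 → $1,312.47
  Oct: +$419.59 → $1,732.06
  Nov: +$419.59 − $2,571.24 → -$419.59
  Dec: +$419.59 → $0.00
Lowest trial balance = -$419.59 (Nov)
Initial deposit = cushion − low point = $839.18 − (-$419.59) = $1,258.77

$1,258.77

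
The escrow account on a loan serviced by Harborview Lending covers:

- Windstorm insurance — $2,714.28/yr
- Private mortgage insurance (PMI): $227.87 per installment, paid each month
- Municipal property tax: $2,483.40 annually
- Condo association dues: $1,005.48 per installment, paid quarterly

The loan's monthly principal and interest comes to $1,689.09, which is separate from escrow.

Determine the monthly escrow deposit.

$996.17

Windstorm insurance = $2,714.28
Private mortgage insurance (PMI) = $227.87 × 12 = $2,734.44
Municipal property tax = $2,483.40
Condo association dues = $1,005.48 × 4 = $4,021.92
Combined annual = $2,714.28 + $2,734.44 + $2,483.40 + $4,021.92 = $11,954.04
Monthly = $11,954.04 ÷ 12 = $996.17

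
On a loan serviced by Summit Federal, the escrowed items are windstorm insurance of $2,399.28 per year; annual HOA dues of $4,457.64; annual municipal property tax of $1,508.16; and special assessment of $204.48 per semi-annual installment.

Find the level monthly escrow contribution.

Windstorm insurance — $2,399.28/yr
HOA dues — $4,457.64/yr
Municipal property tax — $1,508.16/yr
Special assessment — $204.48 × 2 = $408.96/yr
Yearly total = $8,774.04
Per month = $8,774.04 / 12 = $731.17

$731.17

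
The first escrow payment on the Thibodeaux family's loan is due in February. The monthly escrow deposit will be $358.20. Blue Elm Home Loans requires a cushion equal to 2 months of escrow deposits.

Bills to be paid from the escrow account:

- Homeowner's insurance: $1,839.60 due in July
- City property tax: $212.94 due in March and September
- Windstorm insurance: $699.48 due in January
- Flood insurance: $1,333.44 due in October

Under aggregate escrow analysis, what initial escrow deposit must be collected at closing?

Cushion = 2 × $358.20 = $716.40
Trial balance (start $0, +$358.20 each month, − disbursements):
  Feb: +$358.20 → $358.20
  Mar: +$358.20 − $212.94 → $503.46
  Apr: +$358.20 → $861.66
  May: +$358.20 → $1,219.86
  Jun: +$358.20 → $1,578.06
  Jul: +$358.20 − $1,839.60 → $96.66
  Aug: +$358.20 → $454.86
  Sep: +$358.20 − $212.94 → $600.12
  Oct: +$358.20 − $1,333.44 → -$375.12
  Nov: +$358.20 → -$16.92
  Dec: +$358.20 → $341.28
  Jan: +$358.20 − $699.48 → $0.00
Lowest trial balance = -$375.12 (Oct)
Initial deposit = cushion − low point = $716.40 − (-$375.12) = $1,091.52

$1,091.52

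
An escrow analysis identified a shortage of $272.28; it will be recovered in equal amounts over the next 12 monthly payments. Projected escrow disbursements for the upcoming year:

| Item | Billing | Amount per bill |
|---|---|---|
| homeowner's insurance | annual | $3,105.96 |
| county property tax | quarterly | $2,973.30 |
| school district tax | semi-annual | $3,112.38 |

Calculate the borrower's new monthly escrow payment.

$1,791.35

Homeowner's insurance — $3,105.96
County property tax — $2,973.30 × 4 = $11,893.20
School district tax — $3,112.38 × 2 = $6,224.76
Total annual escrow = $3,105.96 + $11,893.20 + $6,224.76 = $21,223.92
Base monthly escrow = $21,223.92 / 12 = $1,768.66
Shortage per month = $272.28 / 12 = $22.69
Adjusted monthly = $1,768.66 + $22.69 = $1,791.35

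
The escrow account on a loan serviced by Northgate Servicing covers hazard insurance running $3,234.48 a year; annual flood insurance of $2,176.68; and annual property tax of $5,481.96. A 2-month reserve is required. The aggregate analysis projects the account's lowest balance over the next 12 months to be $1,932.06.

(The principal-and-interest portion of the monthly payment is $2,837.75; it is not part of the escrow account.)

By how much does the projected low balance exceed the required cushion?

$116.54

Hazard insurance — $3,234.48 annually
Flood insurance — $2,176.68 annually
Property tax — $5,481.96 annually
Total annual escrow = $3,234.48 + $2,176.68 + $5,481.96 = $10,893.12
Base monthly escrow = $10,893.12 / 12 = $907.76
Required reserve = 2 × $907.76 = $1,815.52
Excess over cushion: $1,932.06 − $1,815.52 = $116.54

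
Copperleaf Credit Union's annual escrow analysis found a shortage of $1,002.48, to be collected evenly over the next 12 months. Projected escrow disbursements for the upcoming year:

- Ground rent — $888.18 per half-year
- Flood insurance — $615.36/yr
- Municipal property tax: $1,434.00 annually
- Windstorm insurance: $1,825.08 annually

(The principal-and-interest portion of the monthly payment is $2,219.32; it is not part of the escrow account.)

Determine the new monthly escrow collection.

Ground rent — $888.18 × 2 = $1,776.36
Flood insurance — $615.36
Municipal property tax — $1,434.00
Windstorm insurance — $1,825.08
Total per year = $1,776.36 + $615.36 + $1,434.00 + $1,825.08 = $5,650.80
Monthly = $5,650.80 ÷ 12 = $470.90
Shortage per month = $1,002.48 / 12 = $83.54
New monthly escrow = $470.90 + $83.54 = $554.44

$554.44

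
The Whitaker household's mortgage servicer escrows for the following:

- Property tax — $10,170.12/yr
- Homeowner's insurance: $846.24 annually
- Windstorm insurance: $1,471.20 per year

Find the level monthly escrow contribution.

Property tax — $10,170.12 per year
Homeowner's insurance — $846.24 per year
Windstorm insurance — $1,471.20 per year
Yearly total = $10,170.12 + $846.24 + $1,471.20 = $12,487.56
Base monthly escrow = $12,487.56 ÷ 12 = $1,040.63

$1,040.63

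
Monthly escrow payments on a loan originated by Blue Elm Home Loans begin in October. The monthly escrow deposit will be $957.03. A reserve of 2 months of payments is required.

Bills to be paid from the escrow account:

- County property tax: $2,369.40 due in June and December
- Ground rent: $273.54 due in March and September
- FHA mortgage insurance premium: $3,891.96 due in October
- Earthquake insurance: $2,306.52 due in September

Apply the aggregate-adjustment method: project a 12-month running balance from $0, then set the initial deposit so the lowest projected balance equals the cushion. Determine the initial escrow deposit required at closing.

Cushion = 2 × $957.03 = $1,914.06
Trial balance (start $0, +$957.03 each month, − disbursements):
  Oct: +$957.03 − $3,891.96 → -$2,934.93
  Nov: +$957.03 → -$1,977.90
  Dec: +$957.03 − $2,369.40 → -$3,390.27
  Jan: +$957.03 → -$2,433.24
  Feb: +$957.03 → -$1,476.21
  Mar: +$957.03 − $273.54 → -$792.72
  Apr: +$957.03 → $164.31
  May: +$957.03 → $1,121.34
  Jun: +$957.03 − $2,369.40 → -$291.03
  Jul: +$957.03 → $666.00
  Aug: +$957.03 → $1,623.03
  Sep: +$957.03 − $2,580.06 → $0.00
Lowest trial balance = -$3,390.27 (Dec)
Initial deposit = cushion − low point = $1,914.06 − (-$3,390.27) = $5,304.33

$5,304.33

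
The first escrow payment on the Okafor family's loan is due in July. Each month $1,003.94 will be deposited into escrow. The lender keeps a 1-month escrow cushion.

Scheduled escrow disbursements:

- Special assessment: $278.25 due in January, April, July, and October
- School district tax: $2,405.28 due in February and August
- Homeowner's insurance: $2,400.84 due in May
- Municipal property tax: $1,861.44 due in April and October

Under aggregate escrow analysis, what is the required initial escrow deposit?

$2,007.88

Cushion = 1 × $1,003.94 = $1,003.94
Trial balance (start $0, +$1,003.94 each month, − disbursements):
  Jul: +$1,003.94 − $278.25 → $725.69
  Aug: +$1,003.94 − $2,405.28 → -$675.65
  Sep: +$1,003.94 → $328.29
  Oct: +$1,003.94 − $2,139.69 → -$807.46
  Nov: +$1,003.94 → $196.48
  Dec: +$1,003.94 → $1,200.42
  Jan: +$1,003.94 − $278.25 → $1,926.11
  Feb: +$1,003.94 − $2,405.28 → $524.77
  Mar: +$1,003.94 → $1,528.71
  Apr: +$1,003.94 − $2,139.69 → $392.96
  May: +$1,003.94 − $2,400.84 → -$1,003.94
  Jun: +$1,003.94 → $0.00
Lowest trial balance = -$1,003.94 (May)
Initial deposit = cushion − low point = $1,003.94 − (-$1,003.94) = $2,007.88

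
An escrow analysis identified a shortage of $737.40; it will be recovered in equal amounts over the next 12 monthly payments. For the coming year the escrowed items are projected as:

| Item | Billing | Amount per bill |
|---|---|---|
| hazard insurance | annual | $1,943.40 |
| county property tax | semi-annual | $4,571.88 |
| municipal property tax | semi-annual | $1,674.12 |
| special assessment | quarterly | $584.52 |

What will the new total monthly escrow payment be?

Hazard insurance = $1,943.40 annually
County property tax = $4,571.88 × 2 = $9,143.76 annually
Municipal property tax = $1,674.12 × 2 = $3,348.24 annually
Special assessment = $584.52 × 4 = $2,338.08 annually
Total per year = $1,943.40 + $9,143.76 + $3,348.24 + $2,338.08 = $16,773.48
Monthly escrow = $16,773.48 ÷ 12 = $1,397.79
Shortage spread = $737.40 ÷ 12 = $61.45/mo
Adjusted monthly = $1,397.79 + $61.45 = $1,459.24

$1,459.24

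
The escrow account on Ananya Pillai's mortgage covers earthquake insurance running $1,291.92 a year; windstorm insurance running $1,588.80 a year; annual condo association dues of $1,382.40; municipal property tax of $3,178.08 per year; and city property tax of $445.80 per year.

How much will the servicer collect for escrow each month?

Earthquake insurance = $1,291.92
Windstorm insurance = $1,588.80
Condo association dues = $1,382.40
Municipal property tax = $3,178.08
City property tax = $445.80
Combined annual = $1,291.92 + $1,588.80 + $1,382.40 + $3,178.08 + $445.80 = $7,887.00
Monthly = $7,887.00 / 12 = $657.25

$657.25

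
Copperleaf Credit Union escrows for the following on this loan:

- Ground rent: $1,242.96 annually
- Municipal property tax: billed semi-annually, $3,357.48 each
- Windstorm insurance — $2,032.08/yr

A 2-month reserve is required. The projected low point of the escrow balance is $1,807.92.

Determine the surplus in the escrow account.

Ground rent = $1,242.96
Municipal property tax = $3,357.48 × 2 = $6,714.96
Windstorm insurance = $2,032.08
Total per year = $1,242.96 + $6,714.96 + $2,032.08 = $9,990.00
Monthly = $9,990.00 / 12 = $832.50
Required reserve = 2 × $832.50 = $1,665.00
Surplus = $1,807.92 − $1,665.00 = $142.92

$142.92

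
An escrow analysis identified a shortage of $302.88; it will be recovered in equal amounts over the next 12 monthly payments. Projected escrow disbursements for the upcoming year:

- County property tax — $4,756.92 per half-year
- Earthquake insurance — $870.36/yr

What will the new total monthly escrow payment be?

County property tax: $4,756.92 × 2 = $9,513.84 per year
Earthquake insurance: $870.36 per year
Annual escrow total = $9,513.84 + $870.36 = $10,384.20
Monthly = $10,384.20 ÷ 12 = $865.35
Shortage per month = $302.88 / 12 = $25.24
New monthly escrow = $865.35 + $25.24 = $890.59

$890.59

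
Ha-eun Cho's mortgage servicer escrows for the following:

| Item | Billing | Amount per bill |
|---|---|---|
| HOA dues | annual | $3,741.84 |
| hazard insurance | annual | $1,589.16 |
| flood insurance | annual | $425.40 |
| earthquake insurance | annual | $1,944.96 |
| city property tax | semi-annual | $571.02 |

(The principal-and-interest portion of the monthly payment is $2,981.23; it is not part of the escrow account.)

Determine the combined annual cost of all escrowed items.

HOA dues: $3,741.84/yr
Hazard insurance: $1,589.16/yr
Flood insurance: $425.40/yr
Earthquake insurance: $1,944.96/yr
City property tax: $571.02 × 2 = $1,142.04/yr
Total annual escrow = $3,741.84 + $1,589.16 + $425.40 + $1,944.96 + $1,142.04 = $8,843.40

$8,843.40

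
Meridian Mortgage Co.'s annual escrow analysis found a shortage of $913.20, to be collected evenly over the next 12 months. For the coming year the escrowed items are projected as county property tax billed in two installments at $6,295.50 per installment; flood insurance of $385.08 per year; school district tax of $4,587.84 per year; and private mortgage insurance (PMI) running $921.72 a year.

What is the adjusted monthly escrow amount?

$1,616.57

County property tax = $6,295.50 × 2 = $12,591.00 annually
Flood insurance = $385.08 annually
School district tax = $4,587.84 annually
Private mortgage insurance (PMI) = $921.72 annually
Combined annual = $18,485.64
Base monthly escrow = $18,485.64 / 12 = $1,540.47
Shortage spread = $913.20 ÷ 12 = $76.10/mo
Adjusted monthly = $1,540.47 + $76.10 = $1,616.57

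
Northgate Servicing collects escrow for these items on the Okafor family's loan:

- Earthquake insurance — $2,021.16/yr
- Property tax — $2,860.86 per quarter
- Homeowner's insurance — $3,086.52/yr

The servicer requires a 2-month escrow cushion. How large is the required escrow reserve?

$2,758.52

Earthquake insurance = $2,021.16 annually
Property tax = $2,860.86 × 4 = $11,443.44 annually
Homeowner's insurance = $3,086.52 annually
Total annual escrow = $16,551.12
Monthly = $16,551.12 ÷ 12 = $1,379.26
Cushion = 2 × $1,379.26 = $2,758.52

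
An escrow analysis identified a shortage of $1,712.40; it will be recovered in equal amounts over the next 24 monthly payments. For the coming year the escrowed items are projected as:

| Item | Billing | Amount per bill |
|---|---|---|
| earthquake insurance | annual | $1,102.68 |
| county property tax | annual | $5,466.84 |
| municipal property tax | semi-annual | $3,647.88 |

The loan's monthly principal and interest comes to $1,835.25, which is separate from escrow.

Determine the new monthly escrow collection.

Earthquake insurance: $1,102.68
County property tax: $5,466.84
Municipal property tax: $3,647.88 × 2 = $7,295.76
Total annual escrow = $1,102.68 + $5,466.84 + $7,295.76 = $13,865.28
Monthly escrow = $13,865.28 ÷ 12 = $1,155.44
Shortage per month = $1,712.40 / 24 = $71.35
New monthly escrow = $1,155.44 + $71.35 = $1,226.79

$1,226.79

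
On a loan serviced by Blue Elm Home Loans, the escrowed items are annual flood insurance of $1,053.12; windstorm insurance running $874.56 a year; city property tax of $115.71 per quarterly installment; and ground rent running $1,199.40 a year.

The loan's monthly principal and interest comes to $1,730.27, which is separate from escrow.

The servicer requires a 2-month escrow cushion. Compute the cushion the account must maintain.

Flood insurance = $1,053.12 per year
Windstorm insurance = $874.56 per year
City property tax = $115.71 × 4 = $462.84 per year
Ground rent = $1,199.40 per year
Total per year = $1,053.12 + $874.56 + $462.84 + $1,199.40 = $3,589.92
Per month = $3,589.92 ÷ 12 = $299.16
Reserve = 2 × $299.16 = $598.32

$598.32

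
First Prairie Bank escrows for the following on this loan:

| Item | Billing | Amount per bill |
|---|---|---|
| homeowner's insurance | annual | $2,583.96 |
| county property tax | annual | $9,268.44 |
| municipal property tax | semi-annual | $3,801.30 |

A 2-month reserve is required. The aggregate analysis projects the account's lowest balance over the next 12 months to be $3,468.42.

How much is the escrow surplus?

$225.92

Homeowner's insurance — $2,583.96/yr
County property tax — $9,268.44/yr
Municipal property tax — $3,801.30 × 2 = $7,602.60/yr
Total annual escrow = $19,455.00
Base monthly escrow = $19,455.00 ÷ 12 = $1,621.25
Cushion = 2 × $1,621.25 = $3,242.50
Excess over cushion: $3,468.42 − $3,242.50 = $225.92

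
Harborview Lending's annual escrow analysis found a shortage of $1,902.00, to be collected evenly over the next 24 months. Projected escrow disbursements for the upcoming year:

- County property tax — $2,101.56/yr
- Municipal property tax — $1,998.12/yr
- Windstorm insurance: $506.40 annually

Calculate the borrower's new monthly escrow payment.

County property tax: $2,101.56 annually
Municipal property tax: $1,998.12 annually
Windstorm insurance: $506.40 annually
Combined annual = $4,606.08
Per month = $4,606.08 / 12 = $383.84
Shortage spread = $1,902.00 ÷ 24 = $79.25/mo
Adjusted monthly = $383.84 + $79.25 = $463.09

$463.09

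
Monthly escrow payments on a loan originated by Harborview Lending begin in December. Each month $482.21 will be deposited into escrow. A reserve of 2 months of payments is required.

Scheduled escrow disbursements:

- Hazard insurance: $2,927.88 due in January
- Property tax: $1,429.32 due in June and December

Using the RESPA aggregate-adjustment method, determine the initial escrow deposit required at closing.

Cushion = 2 × $482.21 = $964.42
Trial balance (start $0, +$482.21 each month, − disbursements):
  Dec: +$482.21 − $1,429.32 → -$947.11
  Jan: +$482.21 − $2,927.88 → -$3,392.78
  Feb: +$482.21 → -$2,910.57
  Mar: +$482.21 → -$2,428.36
  Apr: +$482.21 → -$1,946.15
  May: +$482.21 → -$1,463.94
  Jun: +$482.21 − $1,429.32 → -$2,411.05
  Jul: +$482.21 → -$1,928.84
  Aug: +$482.21 → -$1,446.63
  Sep: +$482.21 → -$964.42
  Oct: +$482.21 → -$482.21
  Nov: +$482.21 → $0.00
Lowest trial balance = -$3,392.78 (Jan)
Initial deposit = cushion − low point = $964.42 − (-$3,392.78) = $4,357.20

$4,357.20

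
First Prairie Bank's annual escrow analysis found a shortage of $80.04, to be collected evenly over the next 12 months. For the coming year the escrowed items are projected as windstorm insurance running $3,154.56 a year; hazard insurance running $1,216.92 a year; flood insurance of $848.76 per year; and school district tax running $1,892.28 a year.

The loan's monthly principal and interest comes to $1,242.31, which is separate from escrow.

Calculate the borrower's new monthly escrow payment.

Windstorm insurance: $3,154.56/yr
Hazard insurance: $1,216.92/yr
Flood insurance: $848.76/yr
School district tax: $1,892.28/yr
Yearly total = $7,112.52
Base monthly escrow = $7,112.52 ÷ 12 = $592.71
Shortage per month = $80.04 ÷ 12 = $6.67
Adjusted monthly = $592.71 + $6.67 = $599.38

$599.38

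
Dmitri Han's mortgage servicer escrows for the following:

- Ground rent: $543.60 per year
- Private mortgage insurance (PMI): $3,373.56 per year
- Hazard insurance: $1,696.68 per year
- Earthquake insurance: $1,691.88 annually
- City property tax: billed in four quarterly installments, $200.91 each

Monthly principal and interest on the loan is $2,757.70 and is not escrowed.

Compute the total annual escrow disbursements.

$8,109.36

Ground rent = $543.60
Private mortgage insurance (PMI) = $3,373.56
Hazard insurance = $1,696.68
Earthquake insurance = $1,691.88
City property tax = $200.91 × 4 = $803.64
Total per year = $8,109.36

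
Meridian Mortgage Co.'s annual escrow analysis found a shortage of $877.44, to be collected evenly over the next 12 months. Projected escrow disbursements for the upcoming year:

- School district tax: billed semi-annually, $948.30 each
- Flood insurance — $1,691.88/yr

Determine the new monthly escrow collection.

$372.16

School district tax = $948.30 × 2 = $1,896.60
Flood insurance = $1,691.88
Total annual escrow = $1,896.60 + $1,691.88 = $3,588.48
Monthly = $3,588.48 ÷ 12 = $299.04
Shortage spread = $877.44 / 12 = $73.12/mo
New monthly escrow = $299.04 + $73.12 = $372.16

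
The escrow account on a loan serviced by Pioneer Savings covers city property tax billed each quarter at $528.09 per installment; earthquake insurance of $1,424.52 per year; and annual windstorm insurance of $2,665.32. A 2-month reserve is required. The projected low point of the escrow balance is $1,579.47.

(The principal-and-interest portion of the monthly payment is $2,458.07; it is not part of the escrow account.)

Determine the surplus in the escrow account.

$545.77

City property tax: $528.09 × 4 = $2,112.36/yr
Earthquake insurance: $1,424.52/yr
Windstorm insurance: $2,665.32/yr
Combined annual = $6,202.20
Monthly = $6,202.20 / 12 = $516.85
Cushion = 2 × $516.85 = $1,033.70
Surplus = $1,579.47 − $1,033.70 = $545.77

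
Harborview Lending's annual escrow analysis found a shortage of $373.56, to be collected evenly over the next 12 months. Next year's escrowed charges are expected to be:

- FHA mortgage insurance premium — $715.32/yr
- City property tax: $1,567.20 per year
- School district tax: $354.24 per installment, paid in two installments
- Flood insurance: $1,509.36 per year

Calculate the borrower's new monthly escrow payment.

FHA mortgage insurance premium: $715.32 annually
City property tax: $1,567.20 annually
School district tax: $354.24 × 2 = $708.48 annually
Flood insurance: $1,509.36 annually
Yearly total = $715.32 + $1,567.20 + $708.48 + $1,509.36 = $4,500.36
Per month = $4,500.36 ÷ 12 = $375.03
Shortage per month = $373.56 / 12 = $31.13
Adjusted monthly = $375.03 + $31.13 = $406.16

$406.16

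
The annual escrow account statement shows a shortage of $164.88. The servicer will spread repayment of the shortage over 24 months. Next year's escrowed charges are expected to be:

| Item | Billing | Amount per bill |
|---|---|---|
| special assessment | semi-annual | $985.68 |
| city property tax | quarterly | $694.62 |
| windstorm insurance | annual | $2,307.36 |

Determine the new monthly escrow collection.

Special assessment: $985.68 × 2 = $1,971.36
City property tax: $694.62 × 4 = $2,778.48
Windstorm insurance: $2,307.36
Total per year = $1,971.36 + $2,778.48 + $2,307.36 = $7,057.20
Monthly = $7,057.20 ÷ 12 = $588.10
Monthly shortage recovery: $164.88 ÷ 24 = $6.87
New monthly escrow = $588.10 + $6.87 = $594.97

$594.97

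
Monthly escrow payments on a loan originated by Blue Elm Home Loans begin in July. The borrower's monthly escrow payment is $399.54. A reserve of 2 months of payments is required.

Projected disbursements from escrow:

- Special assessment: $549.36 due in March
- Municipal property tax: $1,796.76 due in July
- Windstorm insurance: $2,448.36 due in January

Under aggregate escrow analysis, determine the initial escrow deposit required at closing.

Cushion = 2 × $399.54 = $799.08
Trial balance (start $0, +$399.54 each month, − disbursements):
  Jul: +$399.54 − $1,796.76 → -$1,397.22
  Aug: +$399.54 → -$997.68
  Sep: +$399.54 → -$598.14
  Oct: +$399.54 → -$198.60
  Nov: +$399.54 → $200.94
  Dec: +$399.54 → $600.48
  Jan: +$399.54 − $2,448.36 → -$1,448.34
  Feb: +$399.54 → -$1,048.80
  Mar: +$399.54 − $549.36 → -$1,198.62
  Apr: +$399.54 → -$799.08
  May: +$399.54 → -$399.54
  Jun: +$399.54 → $0.00
Lowest trial balance = -$1,448.34 (Jan)
Initial deposit = cushion − low point = $799.08 − (-$1,448.34) = $2,247.42

$2,247.42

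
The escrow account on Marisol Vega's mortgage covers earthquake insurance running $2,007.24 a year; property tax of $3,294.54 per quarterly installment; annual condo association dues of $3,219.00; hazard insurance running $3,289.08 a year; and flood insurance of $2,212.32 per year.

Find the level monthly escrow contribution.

$1,992.15

Earthquake insurance = $2,007.24 per year
Property tax = $3,294.54 × 4 = $13,178.16 per year
Condo association dues = $3,219.00 per year
Hazard insurance = $3,289.08 per year
Flood insurance = $2,212.32 per year
Combined annual = $2,007.24 + $13,178.16 + $3,219.00 + $3,289.08 + $2,212.32 = $23,905.80
Per month = $23,905.80 ÷ 12 = $1,992.15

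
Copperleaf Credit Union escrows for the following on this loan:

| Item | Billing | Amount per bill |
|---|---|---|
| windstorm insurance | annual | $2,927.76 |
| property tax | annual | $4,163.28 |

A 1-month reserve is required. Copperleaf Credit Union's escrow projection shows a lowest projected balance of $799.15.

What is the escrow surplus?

Windstorm insurance — $2,927.76 annually
Property tax — $4,163.28 annually
Combined annual = $2,927.76 + $4,163.28 = $7,091.04
Monthly escrow = $7,091.04 ÷ 12 = $590.92
Required reserve = 1 × $590.92 = $590.92
Surplus = $799.15 − $590.92 = $208.23

$208.23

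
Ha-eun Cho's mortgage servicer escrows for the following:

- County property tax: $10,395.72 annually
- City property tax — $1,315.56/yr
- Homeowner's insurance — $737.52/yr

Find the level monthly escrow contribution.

County property tax = $10,395.72 annually
City property tax = $1,315.56 annually
Homeowner's insurance = $737.52 annually
Yearly total = $10,395.72 + $1,315.56 + $737.52 = $12,448.80
Per month = $12,448.80 / 12 = $1,037.40

$1,037.40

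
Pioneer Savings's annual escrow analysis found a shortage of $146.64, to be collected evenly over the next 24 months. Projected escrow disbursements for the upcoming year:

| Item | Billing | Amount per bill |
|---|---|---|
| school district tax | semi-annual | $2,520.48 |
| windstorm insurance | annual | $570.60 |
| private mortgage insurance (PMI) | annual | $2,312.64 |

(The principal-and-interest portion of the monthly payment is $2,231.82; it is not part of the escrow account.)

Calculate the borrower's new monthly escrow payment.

School district tax — $2,520.48 × 2 = $5,040.96/yr
Windstorm insurance — $570.60/yr
Private mortgage insurance (PMI) — $2,312.64/yr
Yearly total = $7,924.20
Base monthly escrow = $7,924.20 ÷ 12 = $660.35
Shortage spread = $146.64 / 24 = $6.11/mo
Adjusted monthly = $660.35 + $6.11 = $666.46

$666.46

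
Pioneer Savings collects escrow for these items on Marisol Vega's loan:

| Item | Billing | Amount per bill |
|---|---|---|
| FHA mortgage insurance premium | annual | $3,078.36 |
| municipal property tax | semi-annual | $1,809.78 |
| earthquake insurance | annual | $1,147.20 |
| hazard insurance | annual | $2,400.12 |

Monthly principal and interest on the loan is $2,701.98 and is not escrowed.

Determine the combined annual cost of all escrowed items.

$10,245.24

FHA mortgage insurance premium = $3,078.36
Municipal property tax = $1,809.78 × 2 = $3,619.56
Earthquake insurance = $1,147.20
Hazard insurance = $2,400.12
Combined annual = $10,245.24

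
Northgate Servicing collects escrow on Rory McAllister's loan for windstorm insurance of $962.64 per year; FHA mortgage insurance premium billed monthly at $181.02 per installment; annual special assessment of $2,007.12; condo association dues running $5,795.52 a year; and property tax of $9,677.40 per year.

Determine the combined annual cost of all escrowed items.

Windstorm insurance = $962.64 annually
FHA mortgage insurance premium = $181.02 × 12 = $2,172.24 annually
Special assessment = $2,007.12 annually
Condo association dues = $5,795.52 annually
Property tax = $9,677.40 annually
Annual escrow total = $962.64 + $2,172.24 + $2,007.12 + $5,795.52 + $9,677.40 = $20,614.92

$20,614.92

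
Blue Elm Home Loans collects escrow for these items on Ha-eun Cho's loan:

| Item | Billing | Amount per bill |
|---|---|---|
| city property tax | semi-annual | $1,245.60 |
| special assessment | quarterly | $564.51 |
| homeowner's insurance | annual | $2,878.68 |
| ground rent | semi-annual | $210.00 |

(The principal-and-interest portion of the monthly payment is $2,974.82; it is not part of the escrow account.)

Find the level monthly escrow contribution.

City property tax — $1,245.60 × 2 = $2,491.20
Special assessment — $564.51 × 4 = $2,258.04
Homeowner's insurance — $2,878.68
Ground rent — $210.00 × 2 = $420.00
Yearly total = $8,047.92
Monthly = $8,047.92 ÷ 12 = $670.66

$670.66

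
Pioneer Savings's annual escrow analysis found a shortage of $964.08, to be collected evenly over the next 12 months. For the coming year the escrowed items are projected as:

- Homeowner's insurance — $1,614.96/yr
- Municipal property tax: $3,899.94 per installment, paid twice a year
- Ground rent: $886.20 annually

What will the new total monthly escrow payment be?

$938.76

Homeowner's insurance = $1,614.96 annually
Municipal property tax = $3,899.94 × 2 = $7,799.88 annually
Ground rent = $886.20 annually
Yearly total = $1,614.96 + $7,799.88 + $886.20 = $10,301.04
Monthly = $10,301.04 / 12 = $858.42
Shortage per month = $964.08 ÷ 12 = $80.34
New monthly escrow = $858.42 + $80.34 = $938.76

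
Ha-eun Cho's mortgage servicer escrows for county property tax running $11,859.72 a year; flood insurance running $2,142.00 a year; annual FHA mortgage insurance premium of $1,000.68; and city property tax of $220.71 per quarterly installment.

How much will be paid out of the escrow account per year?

County property tax: $11,859.72/yr
Flood insurance: $2,142.00/yr
FHA mortgage insurance premium: $1,000.68/yr
City property tax: $220.71 × 4 = $882.84/yr
Total per year = $11,859.72 + $2,142.00 + $1,000.68 + $882.84 = $15,885.24

$15,885.24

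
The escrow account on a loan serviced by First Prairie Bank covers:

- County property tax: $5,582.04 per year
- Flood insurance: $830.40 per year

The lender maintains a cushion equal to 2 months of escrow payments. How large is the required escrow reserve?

County property tax = $5,582.04 annually
Flood insurance = $830.40 annually
Annual escrow total = $6,412.44
Monthly escrow = $6,412.44 / 12 = $534.37
Reserve = 2 × $534.37 = $1,068.74

$1,068.74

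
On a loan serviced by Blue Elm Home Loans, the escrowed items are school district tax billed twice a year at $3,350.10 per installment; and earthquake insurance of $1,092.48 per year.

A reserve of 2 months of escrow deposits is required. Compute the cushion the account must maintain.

School district tax — $3,350.10 × 2 = $6,700.20
Earthquake insurance — $1,092.48
Total annual escrow = $6,700.20 + $1,092.48 = $7,792.68
Base monthly escrow = $7,792.68 ÷ 12 = $649.39
Reserve = 2 × $649.39 = $1,298.78

$1,298.78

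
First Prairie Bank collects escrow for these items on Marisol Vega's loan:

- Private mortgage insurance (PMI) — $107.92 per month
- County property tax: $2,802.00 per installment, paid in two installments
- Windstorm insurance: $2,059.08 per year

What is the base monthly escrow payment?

Private mortgage insurance (PMI): $107.92 × 12 = $1,295.04 annually
County property tax: $2,802.00 × 2 = $5,604.00 annually
Windstorm insurance: $2,059.08 annually
Annual escrow total = $1,295.04 + $5,604.00 + $2,059.08 = $8,958.12
Monthly escrow = $8,958.12 ÷ 12 = $746.51

$746.51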